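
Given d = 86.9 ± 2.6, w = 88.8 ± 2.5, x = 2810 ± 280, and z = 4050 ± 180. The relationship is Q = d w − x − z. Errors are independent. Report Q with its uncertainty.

857 ± 460

Let p = d·w = 7720. δp/p = √((1·δd/d)² + (1·δw/w)²) = √(0.000895 + 0.000793) = 0.0411, so δp = 317.
Q = p − x − z: δQ = √(δp² + δx² + δz²) = √(1.01e+05 + 78400 + 32400) = 460
Q = 857.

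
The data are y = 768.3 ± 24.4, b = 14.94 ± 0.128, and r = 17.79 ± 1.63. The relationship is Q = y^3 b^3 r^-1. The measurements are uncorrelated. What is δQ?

Products/powers → add relative errors in quadrature, weighted by exponent:
  (3·δy/y)² = (3×0.0318)² = 0.00908;  (3·δb/b)² = (3×0.00857)² = 0.000661;  (-1·δr/r)² = (-1×0.0916)² = 0.00840
δQ/Q = √(0.0181) = 0.135
Q = 8.501e+10, so δQ = 0.135 × 8.501e+10 = 1.14e+10.

1.14e+10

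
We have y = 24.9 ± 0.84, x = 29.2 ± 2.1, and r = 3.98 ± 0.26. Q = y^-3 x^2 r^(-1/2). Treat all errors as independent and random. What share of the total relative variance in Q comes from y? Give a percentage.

(δQ/Q)² = (-3·δy/y)² + (2·δx/x)² + (−½·δr/r)²
  y term: (-3×0.0337)² = 0.0102
  x term: (2×0.0719)² = 0.0207
  r term: (-0.5×0.0653)² = 0.00107
Total = 0.0320. Share from y = 0.0102/0.0320 = 0.320.

32.0%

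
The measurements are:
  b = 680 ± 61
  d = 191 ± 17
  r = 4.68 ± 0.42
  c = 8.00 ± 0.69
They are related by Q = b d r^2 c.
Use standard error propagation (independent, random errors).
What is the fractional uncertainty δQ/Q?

0.236

Each factor contributes (exponent × relative error)² to (δQ/Q)²:
  (1·δb/b)² = (1×0.0897)² = 0.00805;  (1·δd/d)² = (1×0.0890)² = 0.00792;  (2·δr/r)² = (2×0.0897)² = 0.0322;  (1·δc/c)² = (1×0.0862)² = 0.00744
δQ/Q = √(0.0556) = 0.236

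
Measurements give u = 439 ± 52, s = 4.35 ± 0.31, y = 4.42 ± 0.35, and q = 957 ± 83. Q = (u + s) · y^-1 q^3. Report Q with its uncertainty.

(8.79 ± 2.60) × 10^10

Let w = u + s = 443. δw = √(δu² + δs²) = √(2700 + 0.0961) = 52.0, so δw/w = 0.117.
Q is then a monomial in w, y, q:
δQ/Q = √((δw/w)² + (-1·δy/y)² + (3·δq/q)²) = √(0.0138 + 0.00627 + 0.0677) = 0.296
Q = 8.79e+10, so δQ = 0.296 × 8.79e+10 = 2.6e+10.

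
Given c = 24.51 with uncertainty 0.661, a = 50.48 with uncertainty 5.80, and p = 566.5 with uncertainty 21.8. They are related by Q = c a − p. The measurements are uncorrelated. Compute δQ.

148

Let w = c·a = 1237. δw/w = √((1·δc/c)² + (1·δa/a)²) = √(0.000727 + 0.0132) = 0.118, so δw = 146.
Q = w − p: δQ = √(δw² + δp²) = √(21300 + 475) = 148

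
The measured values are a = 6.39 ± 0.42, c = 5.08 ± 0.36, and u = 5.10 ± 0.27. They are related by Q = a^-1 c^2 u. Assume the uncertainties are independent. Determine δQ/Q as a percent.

16.5%

Products/powers → add relative errors in quadrature, weighted by exponent:
  (-1·δa/a)² = (-1×0.0657)² = 0.00432;  (2·δc/c)² = (2×0.0709)² = 0.0201;  (1·δu/u)² = (1×0.0529)² = 0.00280
δQ/Q = √(0.0272) = 0.165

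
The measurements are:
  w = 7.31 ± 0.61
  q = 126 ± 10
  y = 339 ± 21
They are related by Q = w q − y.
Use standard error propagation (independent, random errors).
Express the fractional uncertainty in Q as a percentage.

18.6%

Let p = w·q = 921. δp/p = √((1·δw/w)² + (1·δq/q)²) = √(0.00696 + 0.00630) = 0.115, so δp = 106.
Q = p − y: δQ = √(δp² + δy²) = √(11300 + 441) = 108
Q = 582, so δQ/Q = 108/582 = 0.186.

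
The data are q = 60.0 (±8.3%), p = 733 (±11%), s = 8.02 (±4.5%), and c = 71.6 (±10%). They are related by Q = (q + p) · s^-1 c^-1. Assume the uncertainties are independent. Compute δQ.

Let u = q + p = 793. δu = √(δq² + δp²) = √(24.8 + 6500) = 80.8, so δu/u = 0.102.
Q is then a monomial in u, s, c:
δQ/Q = √((δu/u)² + (-1·δs/s)² + (-1·δc/c)²) = √(0.0104 + 0.00202 + 0.0100) = 0.150
Q = 1.38, so δQ = 0.150 × 1.38 = 0.207.

0.207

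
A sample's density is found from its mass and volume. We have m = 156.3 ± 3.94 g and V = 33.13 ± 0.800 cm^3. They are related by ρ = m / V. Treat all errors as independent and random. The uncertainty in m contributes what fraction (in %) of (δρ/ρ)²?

52.1%

(δρ/ρ)² = (1·δm/m)² + (-1·δV/V)²
  m term: (1×0.0252)² = 0.000635
  V term: (-1×0.0241)² = 0.000583
Total = 0.00122. Share from m = 0.000635/0.00122 = 0.521.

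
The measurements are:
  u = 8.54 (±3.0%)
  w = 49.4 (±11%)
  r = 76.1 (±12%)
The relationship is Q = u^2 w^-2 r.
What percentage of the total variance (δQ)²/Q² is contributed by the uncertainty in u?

(δQ/Q)² = (2·δu/u)² + (-2·δw/w)² + (1·δr/r)²
  u term: (2×0.0300)² = 0.00360
  w term: (-2×0.110)² = 0.0484
  r term: (1×0.120)² = 0.0144
Total = 0.0664. Share from u = 0.00360/0.0664 = 0.0542.

5.42%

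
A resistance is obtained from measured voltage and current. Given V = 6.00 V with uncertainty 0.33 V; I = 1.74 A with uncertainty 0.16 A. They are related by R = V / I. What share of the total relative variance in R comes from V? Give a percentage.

(δR/R)² = (1·δV/V)² + (-1·δI/I)²
  V term: (1×0.0550)² = 0.00302
  I term: (-1×0.0920)² = 0.00846
Total = 0.0115. Share from V = 0.00302/0.0115 = 0.263.

26.3%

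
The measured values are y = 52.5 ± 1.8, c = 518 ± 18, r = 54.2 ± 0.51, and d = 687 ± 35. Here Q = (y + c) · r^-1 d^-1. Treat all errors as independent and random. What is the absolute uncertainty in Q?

0.000931

Let u = y + c = 570. δu = √(δy² + δc²) = √(3.24 + 324) = 18.1, so δu/u = 0.0317.
Q is then a monomial in u, r, d:
δQ/Q = √((δu/u)² + (-1·δr/r)² + (-1·δd/d)²) = √(0.00101 + 8.85e-05 + 0.00260) = 0.0607
Q = 0.0153, so δQ = 0.0607 × 0.0153 = 0.000931.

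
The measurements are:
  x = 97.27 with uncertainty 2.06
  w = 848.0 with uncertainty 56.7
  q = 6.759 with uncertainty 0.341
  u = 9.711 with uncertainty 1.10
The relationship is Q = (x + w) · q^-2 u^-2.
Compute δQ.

Let h = x + w = 945.3. δh = √(δx² + δw²) = √(4.24 + 3210) = 56.7, so δh/h = 0.0600.
Q is then a monomial in h, q, u:
δQ/Q = √((δh/h)² + (-2·δq/q)² + (-2·δu/u)²) = √(0.00360 + 0.0102 + 0.0513) = 0.255
Q = 0.2194, so δQ = 0.255 × 0.2194 = 0.0560.

0.0560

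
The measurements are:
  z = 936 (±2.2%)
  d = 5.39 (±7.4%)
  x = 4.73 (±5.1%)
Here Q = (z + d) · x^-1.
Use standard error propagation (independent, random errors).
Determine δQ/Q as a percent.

Let u = z + d = 941. δu = √(δz² + δd²) = √(424 + 0.159) = 20.6, so δu/u = 0.0219.
Q is then a monomial in u, x:
δQ/Q = √((δu/u)² + (-1·δx/x)²) = √(0.000479 + 0.00260) = 0.0555

5.55%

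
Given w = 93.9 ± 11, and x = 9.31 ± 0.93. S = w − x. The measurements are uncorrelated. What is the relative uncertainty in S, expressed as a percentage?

Absolute uncertainties add in quadrature for a linear combination:
  (δw)² = 121;  (δx)² = 0.865
δS = √(122) = 11.0
S = 84.6, so δS/S = 11.0/84.6 = 0.131.

13.1%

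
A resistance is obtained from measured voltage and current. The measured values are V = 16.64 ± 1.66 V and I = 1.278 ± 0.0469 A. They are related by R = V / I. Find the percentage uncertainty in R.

Products/powers → add relative errors in quadrature, weighted by exponent:
  (1·δV/V)² = (1×0.0998)² = 0.00995;  (-1·δI/I)² = (-1×0.0367)² = 0.00135
δR/R = √(0.0113) = 0.106

10.6%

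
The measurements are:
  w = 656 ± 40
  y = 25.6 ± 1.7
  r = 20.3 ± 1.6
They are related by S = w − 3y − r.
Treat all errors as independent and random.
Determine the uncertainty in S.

40.4

For a sum/difference, combine absolute errors in quadrature:
  (δw)² = 1600;  (3·δy)² = 26.0;  (δr)² = 2.56
δS = √(1630) = 40.4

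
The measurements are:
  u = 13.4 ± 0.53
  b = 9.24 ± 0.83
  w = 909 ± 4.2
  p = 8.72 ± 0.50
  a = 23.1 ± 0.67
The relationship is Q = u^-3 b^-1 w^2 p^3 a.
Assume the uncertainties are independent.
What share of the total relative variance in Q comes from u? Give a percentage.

26.7%

(δQ/Q)² = (-3·δu/u)² + (-1·δb/b)² + (2·δw/w)² + (3·δp/p)² + (1·δa/a)²
  u term: (-3×0.0396)² = 0.0141
  b term: (-1×0.0898)² = 0.00807
  w term: (2×0.00462)² = 8.54e-05
  p term: (3×0.0573)² = 0.0296
  a term: (1×0.0290)² = 0.000841
Total = 0.0527. Share from u = 0.0141/0.0527 = 0.267.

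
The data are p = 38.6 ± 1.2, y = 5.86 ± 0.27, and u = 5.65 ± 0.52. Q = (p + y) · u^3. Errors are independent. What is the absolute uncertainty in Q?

Let w = p + y = 44.5. δw = √(δp² + δy²) = √(1.44 + 0.0729) = 1.23, so δw/w = 0.0277.
Q is then a monomial in w, u:
δQ/Q = √((δw/w)² + (3·δu/u)²) = √(0.000765 + 0.0762) = 0.277
Q = 8020, so δQ = 0.277 × 8020 = 2230.

2230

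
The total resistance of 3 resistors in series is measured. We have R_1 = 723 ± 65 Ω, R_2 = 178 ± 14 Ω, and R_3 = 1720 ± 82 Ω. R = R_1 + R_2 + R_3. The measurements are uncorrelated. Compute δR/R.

Absolute uncertainties add in quadrature for a linear combination:
  (δR_1)² = 4220;  (δR_2)² = 196;  (δR_3)² = 6720
δR = √(11100) = 106 Ω
R = 2620 Ω, so δR/R = 106/2620 = 0.0403.

0.0403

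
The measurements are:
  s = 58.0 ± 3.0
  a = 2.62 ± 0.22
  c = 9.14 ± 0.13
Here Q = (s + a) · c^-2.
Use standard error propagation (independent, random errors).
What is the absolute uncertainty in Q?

0.0415

Let u = s + a = 60.6. δu = √(δs² + δa²) = √(9.00 + 0.0484) = 3.01, so δu/u = 0.0496.
Q is then a monomial in u, c:
δQ/Q = √((δu/u)² + (-2·δc/c)²) = √(0.00246 + 0.000809) = 0.0572
Q = 0.726, so δQ = 0.0572 × 0.726 = 0.0415.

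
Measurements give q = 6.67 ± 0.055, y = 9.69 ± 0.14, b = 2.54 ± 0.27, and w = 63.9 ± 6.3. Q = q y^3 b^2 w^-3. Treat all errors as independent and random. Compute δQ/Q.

Products/powers → add relative errors in quadrature, weighted by exponent:
  (1·δq/q)² = (1×0.00825)² = 6.8e-05;  (3·δy/y)² = (3×0.0144)² = 0.00188;  (2·δb/b)² = (2×0.106)² = 0.0452;  (-3·δw/w)² = (-3×0.0986)² = 0.0875
δQ/Q = √(0.135) = 0.367

0.367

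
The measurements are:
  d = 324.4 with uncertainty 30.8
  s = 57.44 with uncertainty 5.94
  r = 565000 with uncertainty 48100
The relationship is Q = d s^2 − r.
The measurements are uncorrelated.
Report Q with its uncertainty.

Let p = d·s^2 = 1.07e+06. δp/p = √((1·δd/d)² + (2·δs/s)²) = √(0.00901 + 0.0428) = 0.228, so δp = 2.44e+05.
Q = p − r: δQ = √(δp² + δr²) = √(5.93e+10 + 2.31e+09) = 2.48e+05
Q = 505300.

(5.053 ± 2.48) × 10^5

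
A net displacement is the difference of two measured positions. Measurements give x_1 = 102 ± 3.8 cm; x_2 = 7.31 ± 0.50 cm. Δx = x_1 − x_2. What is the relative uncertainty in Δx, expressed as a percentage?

4.05%

Δx is a linear combination, so absolute uncertainties add in quadrature:
  (δx_1)² = 14.4;  (δx_2)² = 0.250
δΔx = √(14.7) = 3.83 cm
Δx = 94.7 cm, so δΔx/Δx = 3.83/94.7 = 0.0405.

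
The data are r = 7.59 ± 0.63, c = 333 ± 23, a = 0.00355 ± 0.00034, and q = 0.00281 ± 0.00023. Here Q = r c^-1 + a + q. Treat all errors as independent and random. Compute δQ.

Let p = r·c^-1 = 0.0228. δp/p = √((1·δr/r)² + (-1·δc/c)²) = √(0.00689 + 0.00477) = 0.108, so δp = 0.00246.
Q = p + a + q: δQ = √(δp² + δa² + δq²) = √(6.06e-06 + 1.16e-07 + 5.29e-08) = 0.00250

0.00250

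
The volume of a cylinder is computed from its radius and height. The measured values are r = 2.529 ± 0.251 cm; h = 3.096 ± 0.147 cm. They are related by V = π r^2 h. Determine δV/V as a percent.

20.4%

Since V is a product/quotient, work with relative uncertainties:
  (2·δr/r)² = (2×0.0992)² = 0.0394;  (1·δh/h)² = (1×0.0475)² = 0.00225
δV/V = √(0.0417) = 0.204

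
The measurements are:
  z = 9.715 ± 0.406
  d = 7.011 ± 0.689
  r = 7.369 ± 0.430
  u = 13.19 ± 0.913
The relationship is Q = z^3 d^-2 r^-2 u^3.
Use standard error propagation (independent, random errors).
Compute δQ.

263

Since Q is a product/quotient, work with relative uncertainties:
  (3·δz/z)² = (3×0.0418)² = 0.0157;  (-2·δd/d)² = (-2×0.0983)² = 0.0386;  (-2·δr/r)² = (-2×0.0584)² = 0.0136;  (3·δu/u)² = (3×0.0692)² = 0.0431
δQ/Q = √(0.111) = 0.333
Q = 788.3, so δQ = 0.333 × 788.3 = 263.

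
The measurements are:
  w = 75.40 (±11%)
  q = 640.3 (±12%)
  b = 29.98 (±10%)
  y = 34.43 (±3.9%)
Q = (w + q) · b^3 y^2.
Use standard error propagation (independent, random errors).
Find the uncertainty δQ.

7.5e+09

Let u = w + q = 715.7. δu = √(δw² + δq²) = √(68.8 + 5900) = 77.3, so δu/u = 0.108.
Q is then a monomial in u, b, y:
δQ/Q = √((δu/u)² + (3·δb/b)² + (2·δy/y)²) = √(0.0117 + 0.0900 + 0.00608) = 0.328
Q = 2.286e+10, so δQ = 0.328 × 2.286e+10 = 7.5e+09.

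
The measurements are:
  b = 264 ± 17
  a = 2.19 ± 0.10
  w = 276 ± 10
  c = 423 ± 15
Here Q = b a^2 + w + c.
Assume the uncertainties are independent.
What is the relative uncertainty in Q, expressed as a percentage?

Let p = b·a^2 = 1270. δp/p = √((1·δb/b)² + (2·δa/a)²) = √(0.00415 + 0.00834) = 0.112, so δp = 141.
Q = p + w + c: δQ = √(δp² + δw² + δc²) = √(20000 + 100 + 225) = 143
Q = 1970, so δQ/Q = 143/1970 = 0.0726.

7.26%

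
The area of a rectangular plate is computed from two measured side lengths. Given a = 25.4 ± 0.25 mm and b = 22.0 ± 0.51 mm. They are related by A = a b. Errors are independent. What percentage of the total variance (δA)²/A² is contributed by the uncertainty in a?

(δA/A)² = (1·δa/a)² + (1·δb/b)²
  a term: (1×0.00984)² = 9.69e-05
  b term: (1×0.0232)² = 0.000537
Total = 0.000634. Share from a = 9.69e-05/0.000634 = 0.153.

15.3%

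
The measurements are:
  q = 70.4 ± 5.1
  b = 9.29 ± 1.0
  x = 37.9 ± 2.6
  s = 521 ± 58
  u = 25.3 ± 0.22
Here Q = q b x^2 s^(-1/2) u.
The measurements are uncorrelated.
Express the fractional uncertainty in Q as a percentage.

19.7%

Products/powers → add relative errors in quadrature, weighted by exponent:
  (1·δq/q)² = (1×0.0724)² = 0.00525;  (1·δb/b)² = (1×0.108)² = 0.0116;  (2·δx/x)² = (2×0.0686)² = 0.0188;  (−½·δs/s)² = (-0.5×0.111)² = 0.00310;  (1·δu/u)² = (1×0.00870)² = 7.56e-05
δQ/Q = √(0.0388) = 0.197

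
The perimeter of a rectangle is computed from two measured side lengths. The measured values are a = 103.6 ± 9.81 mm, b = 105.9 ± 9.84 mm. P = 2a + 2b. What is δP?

Absolute uncertainties add in quadrature for a linear combination:
  (2·δa)² = 385;  (2·δb)² = 387
δP = √(772) = 27.8 mm

27.8 mm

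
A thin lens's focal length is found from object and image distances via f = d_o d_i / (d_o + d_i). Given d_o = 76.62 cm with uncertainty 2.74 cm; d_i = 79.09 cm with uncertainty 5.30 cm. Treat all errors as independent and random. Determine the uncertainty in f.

∂f/∂d_o = (d_i/(d_o+d_i))² = 0.258;  ∂f/∂d_i = (d_o/(d_o+d_i))² = 0.242
δf = √((∂f/∂d_o · δd_o)² + (∂f/∂d_i · δd_i)²) = √(0.500 + 1.65) = 1.47 cm

1.47 cm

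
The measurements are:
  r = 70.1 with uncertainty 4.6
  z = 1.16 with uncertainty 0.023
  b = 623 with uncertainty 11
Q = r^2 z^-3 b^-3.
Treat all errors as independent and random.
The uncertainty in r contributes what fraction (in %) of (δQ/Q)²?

(δQ/Q)² = (2·δr/r)² + (-3·δz/z)² + (-3·δb/b)²
  r term: (2×0.0656)² = 0.0172
  z term: (-3×0.0198)² = 0.00354
  b term: (-3×0.0177)² = 0.00281
Total = 0.0236. Share from r = 0.0172/0.0236 = 0.731.

73.1%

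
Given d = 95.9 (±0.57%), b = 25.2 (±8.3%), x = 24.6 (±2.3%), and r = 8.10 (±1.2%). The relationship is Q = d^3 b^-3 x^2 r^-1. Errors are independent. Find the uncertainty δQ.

Each factor contributes (exponent × relative error)² to (δQ/Q)²:
  (3·δd/d)² = (3×0.00570)² = 0.000292;  (-3·δb/b)² = (-3×0.0830)² = 0.0620;  (2·δx/x)² = (2×0.0230)² = 0.00212;  (-1·δr/r)² = (-1×0.0120)² = 0.000144
δQ/Q = √(0.0646) = 0.254
Q = 4120, so δQ = 0.254 × 4120 = 1050.

1050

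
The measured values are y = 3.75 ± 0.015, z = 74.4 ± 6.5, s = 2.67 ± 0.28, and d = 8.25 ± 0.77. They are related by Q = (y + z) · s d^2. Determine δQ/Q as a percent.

23.0%

Let u = y + z = 78.2. δu = √(δy² + δz²) = √(0.000225 + 42.2) = 6.50, so δu/u = 0.0832.
Q is then a monomial in u, s, d:
δQ/Q = √((δu/u)² + (1·δs/s)² + (2·δd/d)²) = √(0.00692 + 0.0110 + 0.0348) = 0.230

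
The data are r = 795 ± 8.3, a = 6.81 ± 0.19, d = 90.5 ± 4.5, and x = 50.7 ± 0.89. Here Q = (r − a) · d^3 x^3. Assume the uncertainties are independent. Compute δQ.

1.21e+13

Let u = r − a = 788. δu = √(δr² + δa²) = √(68.9 + 0.0361) = 8.30, so δu/u = 0.0105.
Q is then a monomial in u, d, x:
δQ/Q = √((δu/u)² + (3·δd/d)² + (3·δx/x)²) = √(0.000111 + 0.0223 + 0.00277) = 0.159
Q = 7.61e+13, so δQ = 0.159 × 7.61e+13 = 1.21e+13.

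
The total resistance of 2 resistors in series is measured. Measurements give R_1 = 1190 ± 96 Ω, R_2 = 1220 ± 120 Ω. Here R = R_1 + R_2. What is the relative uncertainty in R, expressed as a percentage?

Sums and differences: (δR)² = Σ (cᵢ δxᵢ)².
  (δR_1)² = 9220;  (δR_2)² = 14400
δR = √(23600) = 154 Ω
R = 2410 Ω, so δR/R = 154/2410 = 0.0638.

6.38%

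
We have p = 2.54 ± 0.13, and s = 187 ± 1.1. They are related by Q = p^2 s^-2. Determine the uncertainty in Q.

Relative error in a monomial: (δQ/Q)² = Σ (nᵢ · δxᵢ/xᵢ)².
  (2·δp/p)² = (2×0.0512)² = 0.0105;  (-2·δs/s)² = (-2×0.00588)² = 0.000138
δQ/Q = √(0.0106) = 0.103
Q = 0.000184, so δQ = 0.103 × 0.000184 = 1.9e-05.

1.9e-05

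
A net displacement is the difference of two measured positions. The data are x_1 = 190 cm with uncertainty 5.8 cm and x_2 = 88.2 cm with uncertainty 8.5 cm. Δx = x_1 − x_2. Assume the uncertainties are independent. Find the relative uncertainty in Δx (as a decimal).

Δx is a linear combination, so absolute uncertainties add in quadrature:
  (δx_1)² = 33.6;  (δx_2)² = 72.2
δΔx = √(106) = 10.3 cm
Δx = 102 cm, so δΔx/Δx = 10.3/102 = 0.101.

0.101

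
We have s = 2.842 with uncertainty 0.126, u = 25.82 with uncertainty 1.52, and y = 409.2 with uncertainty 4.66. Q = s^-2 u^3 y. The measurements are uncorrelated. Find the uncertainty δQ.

Q is a product of powers, so relative uncertainties combine in quadrature:
  (-2·δs/s)² = (-2×0.0443)² = 0.00786;  (3·δu/u)² = (3×0.0589)² = 0.0312;  (1·δy/y)² = (1×0.0114)² = 0.000130
δQ/Q = √(0.0392) = 0.198
Q = 872100, so δQ = 0.198 × 872100 = 1.73e+05.

1.73e+05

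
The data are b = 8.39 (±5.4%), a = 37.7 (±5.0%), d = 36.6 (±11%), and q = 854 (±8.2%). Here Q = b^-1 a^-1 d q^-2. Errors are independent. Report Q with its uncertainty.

Since Q is a product/quotient, work with relative uncertainties:
  (-1·δb/b)² = (-1×0.0540)² = 0.00292;  (-1·δa/a)² = (-1×0.0500)² = 0.00250;  (1·δd/d)² = (1×0.110)² = 0.0121;  (-2·δq/q)² = (-2×0.0820)² = 0.0269
δQ/Q = √(0.0444) = 0.211
Q = 1.59e-07, so δQ = 0.211 × 1.59e-07 = 3.34e-08.

(1.59 ± 0.334) × 10^-7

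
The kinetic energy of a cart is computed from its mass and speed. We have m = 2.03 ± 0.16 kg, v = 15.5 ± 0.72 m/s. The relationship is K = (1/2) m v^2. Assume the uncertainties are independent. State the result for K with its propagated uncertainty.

244 ± 29.7 J

Products/powers → add relative errors in quadrature, weighted by exponent:
  (1·δm/m)² = (1×0.0788)² = 0.00621;  (2·δv/v)² = (2×0.0465)² = 0.00863
δK/K = √(0.0148) = 0.122
K = 244 J, so δK = 0.122 × 244 = 29.7 J.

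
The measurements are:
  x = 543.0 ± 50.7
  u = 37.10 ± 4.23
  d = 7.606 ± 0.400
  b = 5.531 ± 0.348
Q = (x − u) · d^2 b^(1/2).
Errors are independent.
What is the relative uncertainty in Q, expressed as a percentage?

Let w = x − u = 505.9. δw = √(δx² + δu²) = √(2570 + 17.9) = 50.9, so δw/w = 0.101.
Q is then a monomial in w, d, b:
δQ/Q = √((δw/w)² + (2·δd/d)² + (½·δb/b)²) = √(0.0101 + 0.0111 + 0.000990) = 0.149

14.9%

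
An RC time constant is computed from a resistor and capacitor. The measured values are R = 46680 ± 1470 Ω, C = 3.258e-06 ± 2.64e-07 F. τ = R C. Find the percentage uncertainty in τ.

τ is a product of powers, so relative uncertainties combine in quadrature:
  (1·δR/R)² = (1×0.0315)² = 0.000992;  (1·δC/C)² = (1×0.0810)² = 0.00657
δτ/τ = √(0.00756) = 0.0869

8.69%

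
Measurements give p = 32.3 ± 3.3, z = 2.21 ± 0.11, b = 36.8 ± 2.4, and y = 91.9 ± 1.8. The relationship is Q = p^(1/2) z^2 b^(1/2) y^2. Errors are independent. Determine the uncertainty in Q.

Relative error in a monomial: (δQ/Q)² = Σ (nᵢ · δxᵢ/xᵢ)².
  (½·δp/p)² = (0.5×0.102)² = 0.00261;  (2·δz/z)² = (2×0.0498)² = 0.00991;  (½·δb/b)² = (0.5×0.0652)² = 0.00106;  (2·δy/y)² = (2×0.0196)² = 0.00153
δQ/Q = √(0.0151) = 0.123
Q = 1.42e+06, so δQ = 0.123 × 1.42e+06 = 1.75e+05.

1.75e+05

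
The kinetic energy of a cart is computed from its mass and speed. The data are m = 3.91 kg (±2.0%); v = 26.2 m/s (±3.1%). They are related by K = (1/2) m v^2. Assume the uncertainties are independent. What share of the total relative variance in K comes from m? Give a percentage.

9.43%

(δK/K)² = (1·δm/m)² + (2·δv/v)²
  m term: (1×0.0200)² = 0.000400
  v term: (2×0.0310)² = 0.00384
Total = 0.00424. Share from m = 0.000400/0.00424 = 0.0943.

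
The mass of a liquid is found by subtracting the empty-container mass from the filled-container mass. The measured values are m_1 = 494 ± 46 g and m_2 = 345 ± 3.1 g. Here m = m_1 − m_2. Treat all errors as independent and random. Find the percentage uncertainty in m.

Sums and differences: (δm)² = Σ (cᵢ δxᵢ)².
  (δm_1)² = 2120;  (δm_2)² = 9.61
δm = √(2130) = 46.1 g
m = 149 g, so δm/m = 46.1/149 = 0.309.

30.9%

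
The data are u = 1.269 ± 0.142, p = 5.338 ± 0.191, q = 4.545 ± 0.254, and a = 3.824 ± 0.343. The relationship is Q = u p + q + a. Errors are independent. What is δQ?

0.903

Let w = u·p = 6.774. δw/w = √((1·δu/u)² + (1·δp/p)²) = √(0.0125 + 0.00128) = 0.117, so δw = 0.796.
Q = w + q + a: δQ = √(δw² + δq² + δa²) = √(0.633 + 0.0645 + 0.118) = 0.903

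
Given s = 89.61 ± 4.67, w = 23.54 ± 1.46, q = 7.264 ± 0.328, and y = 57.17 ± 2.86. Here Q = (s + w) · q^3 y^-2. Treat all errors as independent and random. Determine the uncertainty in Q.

2.31

Let u = s + w = 113.2. δu = √(δs² + δw²) = √(21.8 + 2.13) = 4.89, so δu/u = 0.0432.
Q is then a monomial in u, q, y:
δQ/Q = √((δu/u)² + (3·δq/q)² + (-2·δy/y)²) = √(0.00187 + 0.0184 + 0.0100) = 0.174
Q = 13.27, so δQ = 0.174 × 13.27 = 2.31.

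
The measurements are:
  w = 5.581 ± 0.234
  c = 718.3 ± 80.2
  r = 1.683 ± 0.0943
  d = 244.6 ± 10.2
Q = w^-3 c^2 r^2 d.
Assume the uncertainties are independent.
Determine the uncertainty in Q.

Q is a product of powers, so relative uncertainties combine in quadrature:
  (-3·δw/w)² = (-3×0.0419)² = 0.0158;  (2·δc/c)² = (2×0.112)² = 0.0499;  (2·δr/r)² = (2×0.0560)² = 0.0126;  (1·δd/d)² = (1×0.0417)² = 0.00174
δQ/Q = √(0.0800) = 0.283
Q = 2.056e+06, so δQ = 0.283 × 2.056e+06 = 5.82e+05.

5.82e+05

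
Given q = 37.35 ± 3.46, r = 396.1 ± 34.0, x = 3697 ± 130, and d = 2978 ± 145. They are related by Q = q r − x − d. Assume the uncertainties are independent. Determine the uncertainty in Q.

1880

Let p = q·r = 14790. δp/p = √((1·δq/q)² + (1·δr/r)²) = √(0.00858 + 0.00737) = 0.126, so δp = 1870.
Q = p − x − d: δQ = √(δp² + δx² + δd²) = √(3.49e+06 + 16900 + 21000) = 1880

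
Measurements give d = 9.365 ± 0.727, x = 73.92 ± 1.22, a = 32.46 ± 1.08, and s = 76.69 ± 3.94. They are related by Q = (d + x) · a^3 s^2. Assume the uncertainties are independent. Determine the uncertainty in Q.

2.42e+09

Let u = d + x = 83.28. δu = √(δd² + δx²) = √(0.529 + 1.49) = 1.42, so δu/u = 0.0171.
Q is then a monomial in u, a, s:
δQ/Q = √((δu/u)² + (3·δa/a)² + (2·δs/s)²) = √(0.000291 + 0.00996 + 0.0106) = 0.144
Q = 1.675e+10, so δQ = 0.144 × 1.675e+10 = 2.42e+09.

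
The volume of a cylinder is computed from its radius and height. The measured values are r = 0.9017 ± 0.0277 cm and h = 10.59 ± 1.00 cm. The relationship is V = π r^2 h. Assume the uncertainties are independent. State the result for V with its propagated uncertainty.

27.05 ± 3.05 cm^3

Each factor contributes (exponent × relative error)² to (δV/V)²:
  (2·δr/r)² = (2×0.0307)² = 0.00377;  (1·δh/h)² = (1×0.0944)² = 0.00892
δV/V = √(0.0127) = 0.113
V = 27.05 cm^3, so δV = 0.113 × 27.05 = 3.05 cm^3.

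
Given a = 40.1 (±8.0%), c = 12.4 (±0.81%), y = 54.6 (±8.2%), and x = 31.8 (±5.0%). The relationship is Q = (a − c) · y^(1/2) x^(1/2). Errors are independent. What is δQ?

145

Let u = a − c = 27.7. δu = √(δa² + δc²) = √(10.3 + 0.0101) = 3.21, so δu/u = 0.116.
Q is then a monomial in u, y, x:
δQ/Q = √((δu/u)² + (½·δy/y)² + (½·δx/x)²) = √(0.0134 + 0.00168 + 0.000625) = 0.125
Q = 1150, so δQ = 0.125 × 1150 = 145.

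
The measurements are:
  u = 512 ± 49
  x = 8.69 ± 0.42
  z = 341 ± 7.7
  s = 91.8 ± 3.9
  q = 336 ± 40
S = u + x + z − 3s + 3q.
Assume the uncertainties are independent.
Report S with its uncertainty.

Each term contributes (cᵢ δxᵢ)² to (δS)²:
  (δu)² = 2400;  (δx)² = 0.176;  (δz)² = 59.3;  (3·δs)² = 137;  (3·δq)² = 14400
δS = √(17000) = 130
S = 1590.

1590 ± 130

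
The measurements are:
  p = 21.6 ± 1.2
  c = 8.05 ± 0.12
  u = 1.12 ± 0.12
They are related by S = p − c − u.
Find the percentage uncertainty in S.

9.75%

Sums and differences: (δS)² = Σ (cᵢ δxᵢ)².
  (δp)² = 1.44;  (δc)² = 0.0144;  (δu)² = 0.0144
δS = √(1.47) = 1.21
S = 12.4, so δS/S = 1.21/12.4 = 0.0975.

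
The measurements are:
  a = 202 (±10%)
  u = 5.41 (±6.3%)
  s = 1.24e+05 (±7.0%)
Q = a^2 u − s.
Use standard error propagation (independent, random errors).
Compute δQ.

47100

Let p = a^2·u = 2.21e+05. δp/p = √((2·δa/a)² + (1·δu/u)²) = √(0.0400 + 0.00397) = 0.210, so δp = 46300.
Q = p − s: δQ = √(δp² + δs²) = √(2.14e+09 + 7.53e+07) = 47100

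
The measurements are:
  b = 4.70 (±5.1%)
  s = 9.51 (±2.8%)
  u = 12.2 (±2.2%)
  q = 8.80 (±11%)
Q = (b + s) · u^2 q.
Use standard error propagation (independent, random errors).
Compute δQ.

Let w = b + s = 14.2. δw = √(δb² + δs²) = √(0.0575 + 0.0709) = 0.358, so δw/w = 0.0252.
Q is then a monomial in w, u, q:
δQ/Q = √((δw/w)² + (2·δu/u)² + (1·δq/q)²) = √(0.000636 + 0.00194 + 0.0121) = 0.121
Q = 18600, so δQ = 0.121 × 18600 = 2250.

2250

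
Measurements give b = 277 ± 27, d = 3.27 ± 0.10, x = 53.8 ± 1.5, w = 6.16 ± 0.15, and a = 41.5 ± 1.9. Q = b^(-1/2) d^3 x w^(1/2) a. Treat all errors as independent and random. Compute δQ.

1370

Products/powers → add relative errors in quadrature, weighted by exponent:
  (−½·δb/b)² = (-0.5×0.0975)² = 0.00238;  (3·δd/d)² = (3×0.0306)² = 0.00842;  (1·δx/x)² = (1×0.0279)² = 0.000777;  (½·δw/w)² = (0.5×0.0244)² = 0.000148;  (1·δa/a)² = (1×0.0458)² = 0.00210
δQ/Q = √(0.0138) = 0.118
Q = 11600, so δQ = 0.118 × 11600 = 1370.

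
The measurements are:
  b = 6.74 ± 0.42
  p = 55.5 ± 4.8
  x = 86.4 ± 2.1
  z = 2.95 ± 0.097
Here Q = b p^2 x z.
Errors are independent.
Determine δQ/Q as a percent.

18.8%

Each factor contributes (exponent × relative error)² to (δQ/Q)²:
  (1·δb/b)² = (1×0.0623)² = 0.00388;  (2·δp/p)² = (2×0.0865)² = 0.0299;  (1·δx/x)² = (1×0.0243)² = 0.000591;  (1·δz/z)² = (1×0.0329)² = 0.00108
δQ/Q = √(0.0355) = 0.188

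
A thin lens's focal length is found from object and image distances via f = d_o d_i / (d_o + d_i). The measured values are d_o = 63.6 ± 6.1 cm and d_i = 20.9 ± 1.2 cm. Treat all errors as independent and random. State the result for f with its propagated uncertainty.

∂f/∂d_o = (d_i/(d_o+d_i))² = 0.0612;  ∂f/∂d_i = (d_o/(d_o+d_i))² = 0.567
δf = √((∂f/∂d_o · δd_o)² + (∂f/∂d_i · δd_i)²) = √(0.139 + 0.462) = 0.775 cm
f = 15.7 cm.

15.7 ± 0.775 cm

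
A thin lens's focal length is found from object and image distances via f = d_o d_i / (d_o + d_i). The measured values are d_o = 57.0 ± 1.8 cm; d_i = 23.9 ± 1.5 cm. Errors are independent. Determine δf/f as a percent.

4.52%

∂f/∂d_o = (d_i/(d_o+d_i))² = 0.0873;  ∂f/∂d_i = (d_o/(d_o+d_i))² = 0.496
δf = √((∂f/∂d_o · δd_o)² + (∂f/∂d_i · δd_i)²) = √(0.0247 + 0.554) = 0.761 cm
f = 16.8 cm, so δf/f = 0.761/16.8 = 0.0452.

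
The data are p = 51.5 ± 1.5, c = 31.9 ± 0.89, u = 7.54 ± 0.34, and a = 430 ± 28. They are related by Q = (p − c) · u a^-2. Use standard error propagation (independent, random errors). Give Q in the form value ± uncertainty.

0.000799 ± 0.000131

Let w = p − c = 19.6. δw = √(δp² + δc²) = √(2.25 + 0.792) = 1.74, so δw/w = 0.0890.
Q is then a monomial in w, u, a:
δQ/Q = √((δw/w)² + (1·δu/u)² + (-2·δa/a)²) = √(0.00792 + 0.00203 + 0.0170) = 0.164
Q = 0.000799, so δQ = 0.164 × 0.000799 = 0.000131.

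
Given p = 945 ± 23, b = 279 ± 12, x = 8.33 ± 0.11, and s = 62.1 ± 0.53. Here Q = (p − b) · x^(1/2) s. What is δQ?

4820

Let u = p − b = 666. δu = √(δp² + δb²) = √(529 + 144) = 25.9, so δu/u = 0.0390.
Q is then a monomial in u, x, s:
δQ/Q = √((δu/u)² + (½·δx/x)² + (1·δs/s)²) = √(0.00152 + 4.36e-05 + 7.28e-05) = 0.0404
Q = 1.19e+05, so δQ = 0.0404 × 1.19e+05 = 4820.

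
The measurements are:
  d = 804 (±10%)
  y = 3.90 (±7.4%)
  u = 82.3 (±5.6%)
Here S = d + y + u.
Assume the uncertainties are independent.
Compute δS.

80.5

Sums and differences: (δS)² = Σ (cᵢ δxᵢ)².
  (δd)² = 6460;  (δy)² = 0.0833;  (δu)² = 21.2
δS = √(6490) = 80.5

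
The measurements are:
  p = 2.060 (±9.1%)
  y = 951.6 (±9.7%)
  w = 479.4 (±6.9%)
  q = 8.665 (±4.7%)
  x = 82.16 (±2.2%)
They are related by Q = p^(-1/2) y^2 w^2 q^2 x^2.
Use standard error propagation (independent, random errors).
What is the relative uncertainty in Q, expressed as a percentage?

Products/powers → add relative errors in quadrature, weighted by exponent:
  (−½·δp/p)² = (-0.5×0.0910)² = 0.00207;  (2·δy/y)² = (2×0.0970)² = 0.0376;  (2·δw/w)² = (2×0.0690)² = 0.0190;  (2·δq/q)² = (2×0.0470)² = 0.00884;  (2·δx/x)² = (2×0.0220)² = 0.00194
δQ/Q = √(0.0695) = 0.264

26.4%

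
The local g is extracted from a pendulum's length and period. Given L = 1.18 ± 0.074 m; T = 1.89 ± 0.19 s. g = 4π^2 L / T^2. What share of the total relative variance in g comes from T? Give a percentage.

(δg/g)² = (1·δL/L)² + (-2·δT/T)²
  L term: (1×0.0627)² = 0.00393
  T term: (-2×0.101)² = 0.0404
Total = 0.0444. Share from T = 0.0404/0.0444 = 0.911.

91.1%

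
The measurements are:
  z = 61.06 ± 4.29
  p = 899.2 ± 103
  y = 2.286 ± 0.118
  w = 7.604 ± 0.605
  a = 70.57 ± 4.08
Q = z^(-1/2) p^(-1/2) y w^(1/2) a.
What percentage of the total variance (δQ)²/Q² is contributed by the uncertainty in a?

27.6%

(δQ/Q)² = (−½·δz/z)² + (−½·δp/p)² + (1·δy/y)² + (½·δw/w)² + (1·δa/a)²
  z term: (-0.5×0.0703)² = 0.00123
  p term: (-0.5×0.115)² = 0.00328
  y term: (1×0.0516)² = 0.00266
  w term: (0.5×0.0796)² = 0.00158
  a term: (1×0.0578)² = 0.00334
Total = 0.0121. Share from a = 0.00334/0.0121 = 0.276.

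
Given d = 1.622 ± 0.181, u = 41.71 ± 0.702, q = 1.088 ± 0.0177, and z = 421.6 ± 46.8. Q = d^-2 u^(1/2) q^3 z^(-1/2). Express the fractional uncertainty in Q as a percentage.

Products/powers → add relative errors in quadrature, weighted by exponent:
  (-2·δd/d)² = (-2×0.112)² = 0.0498;  (½·δu/u)² = (0.5×0.0168)² = 7.08e-05;  (3·δq/q)² = (3×0.0163)² = 0.00238;  (−½·δz/z)² = (-0.5×0.111)² = 0.00308
δQ/Q = √(0.0553) = 0.235

23.5%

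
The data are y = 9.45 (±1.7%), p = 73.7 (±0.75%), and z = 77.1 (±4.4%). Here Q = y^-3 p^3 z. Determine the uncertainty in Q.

2600

Each factor contributes (exponent × relative error)² to (δQ/Q)²:
  (-3·δy/y)² = (-3×0.0170)² = 0.00260;  (3·δp/p)² = (3×0.00750)² = 0.000506;  (1·δz/z)² = (1×0.0440)² = 0.00194
δQ/Q = √(0.00504) = 0.0710
Q = 36600, so δQ = 0.0710 × 36600 = 2600.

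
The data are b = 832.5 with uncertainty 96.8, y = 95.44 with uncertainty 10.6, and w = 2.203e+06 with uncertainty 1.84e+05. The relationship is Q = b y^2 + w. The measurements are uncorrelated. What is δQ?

1.91e+06

Let p = b·y^2 = 7.583e+06. δp/p = √((1·δb/b)² + (2·δy/y)²) = √(0.0135 + 0.0493) = 0.251, so δp = 1.9e+06.
Q = p + w: δQ = √(δp² + δw²) = √(3.61e+12 + 3.39e+10) = 1.91e+06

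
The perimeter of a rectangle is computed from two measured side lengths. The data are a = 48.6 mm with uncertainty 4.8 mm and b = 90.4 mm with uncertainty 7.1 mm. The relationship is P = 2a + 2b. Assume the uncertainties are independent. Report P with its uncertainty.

278 ± 17.1 mm

Absolute uncertainties add in quadrature for a linear combination:
  (2·δa)² = 92.2;  (2·δb)² = 202
δP = √(294) = 17.1 mm
P = 278 mm.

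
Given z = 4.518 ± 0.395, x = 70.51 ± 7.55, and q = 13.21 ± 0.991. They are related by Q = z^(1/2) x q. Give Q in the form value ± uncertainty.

1980 ± 273

Relative error in a monomial: (δQ/Q)² = Σ (nᵢ · δxᵢ/xᵢ)².
  (½·δz/z)² = (0.5×0.0874)² = 0.00191;  (1·δx/x)² = (1×0.107)² = 0.0115;  (1·δq/q)² = (1×0.0750)² = 0.00563
δQ/Q = √(0.0190) = 0.138
Q = 1980, so δQ = 0.138 × 1980 = 273.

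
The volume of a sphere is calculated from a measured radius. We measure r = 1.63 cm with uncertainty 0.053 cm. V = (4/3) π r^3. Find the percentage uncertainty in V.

For a monomial V ∝ r^3, fractional errors add in quadrature:
  (3·δr/r)² = (3×0.0325)² = 0.00952
δV/V = √(0.00952) = 0.0975

9.75%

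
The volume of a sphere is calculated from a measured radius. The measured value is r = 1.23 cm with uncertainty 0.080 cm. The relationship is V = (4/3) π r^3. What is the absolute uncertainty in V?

V ∝ r^3, so δV/V = |3| · δr/r = 3 × 0.0650 = 0.195.
V = 7.79 cm^3, so δV = 0.195 × 7.79 = 1.52 cm^3.

1.52 cm^3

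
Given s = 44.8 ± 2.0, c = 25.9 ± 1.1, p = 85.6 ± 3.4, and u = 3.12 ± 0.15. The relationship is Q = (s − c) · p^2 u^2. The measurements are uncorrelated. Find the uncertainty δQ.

Let w = s − c = 18.9. δw = √(δs² + δc²) = √(4.00 + 1.21) = 2.28, so δw/w = 0.121.
Q is then a monomial in w, p, u:
δQ/Q = √((δw/w)² + (2·δp/p)² + (2·δu/u)²) = √(0.0146 + 0.00631 + 0.00925) = 0.174
Q = 1.35e+06, so δQ = 0.174 × 1.35e+06 = 2.34e+05.

2.34e+05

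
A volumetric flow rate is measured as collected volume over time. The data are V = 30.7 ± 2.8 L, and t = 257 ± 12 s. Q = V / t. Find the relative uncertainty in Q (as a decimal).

For a monomial Q ∝ V, t^-1, fractional errors add in quadrature:
  (1·δV/V)² = (1×0.0912)² = 0.00832;  (-1·δt/t)² = (-1×0.0467)² = 0.00218
δQ/Q = √(0.0105) = 0.102

0.102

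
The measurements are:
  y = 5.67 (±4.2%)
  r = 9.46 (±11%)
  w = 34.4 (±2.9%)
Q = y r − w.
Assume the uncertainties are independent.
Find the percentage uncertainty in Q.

33.2%

Let p = y·r = 53.6. δp/p = √((1·δy/y)² + (1·δr/r)²) = √(0.00176 + 0.0121) = 0.118, so δp = 6.32.
Q = p − w: δQ = √(δp² + δw²) = √(39.9 + 0.995) = 6.39
Q = 19.2, so δQ/Q = 6.39/19.2 = 0.332.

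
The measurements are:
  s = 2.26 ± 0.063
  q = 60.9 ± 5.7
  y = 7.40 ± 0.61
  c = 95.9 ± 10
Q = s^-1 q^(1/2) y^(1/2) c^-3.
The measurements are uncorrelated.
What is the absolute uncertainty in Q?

For a monomial Q ∝ s^-1, q^(1/2), y^(1/2), c^-3, fractional errors add in quadrature:
  (-1·δs/s)² = (-1×0.0279)² = 0.000777;  (½·δq/q)² = (0.5×0.0936)² = 0.00219;  (½·δy/y)² = (0.5×0.0824)² = 0.00170;  (-3·δc/c)² = (-3×0.104)² = 0.0979
δQ/Q = √(0.103) = 0.320
Q = 1.07e-05, so δQ = 0.320 × 1.07e-05 = 3.41e-06.

3.41e-06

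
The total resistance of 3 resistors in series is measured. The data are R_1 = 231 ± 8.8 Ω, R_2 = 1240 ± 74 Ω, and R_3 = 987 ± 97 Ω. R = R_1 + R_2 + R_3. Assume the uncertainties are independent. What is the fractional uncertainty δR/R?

0.0498

R is a linear combination, so absolute uncertainties add in quadrature:
  (δR_1)² = 77.4;  (δR_2)² = 5480;  (δR_3)² = 9410
δR = √(15000) = 122 Ω
R = 2460 Ω, so δR/R = 122/2460 = 0.0498.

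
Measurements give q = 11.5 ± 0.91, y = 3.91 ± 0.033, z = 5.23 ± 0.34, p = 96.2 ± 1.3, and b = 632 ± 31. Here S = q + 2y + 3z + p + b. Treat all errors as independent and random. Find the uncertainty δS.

Each term contributes (cᵢ δxᵢ)² to (δS)²:
  (δq)² = 0.828;  (2·δy)² = 0.00436;  (3·δz)² = 1.04;  (δp)² = 1.69;  (δb)² = 961
δS = √(965) = 31.1

31.1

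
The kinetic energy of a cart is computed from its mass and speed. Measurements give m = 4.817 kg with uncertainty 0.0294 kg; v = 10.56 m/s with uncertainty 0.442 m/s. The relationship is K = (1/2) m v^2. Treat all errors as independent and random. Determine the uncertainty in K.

For a monomial K ∝ m, v^2, fractional errors add in quadrature:
  (1·δm/m)² = (1×0.00610)² = 3.73e-05;  (2·δv/v)² = (2×0.0419)² = 0.00701
δK/K = √(0.00704) = 0.0839
K = 268.6 J, so δK = 0.0839 × 268.6 = 22.5 J.

22.5 J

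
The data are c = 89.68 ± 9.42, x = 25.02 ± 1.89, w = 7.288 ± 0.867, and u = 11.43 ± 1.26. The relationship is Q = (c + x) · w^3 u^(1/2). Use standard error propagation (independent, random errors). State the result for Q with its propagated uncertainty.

Let h = c + x = 114.7. δh = √(δc² + δx²) = √(88.7 + 3.57) = 9.61, so δh/h = 0.0838.
Q is then a monomial in h, w, u:
δQ/Q = √((δh/h)² + (3·δw/w)² + (½·δu/u)²) = √(0.00702 + 0.127 + 0.00304) = 0.371
Q = 150100, so δQ = 0.371 × 150100 = 55600.

150100 ± 55600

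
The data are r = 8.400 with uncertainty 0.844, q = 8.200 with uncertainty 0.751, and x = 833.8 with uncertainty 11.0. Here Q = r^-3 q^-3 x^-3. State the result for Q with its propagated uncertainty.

(5.279 ± 2.16) × 10^-15

Q is a product of powers, so relative uncertainties combine in quadrature:
  (-3·δr/r)² = (-3×0.100)² = 0.0909;  (-3·δq/q)² = (-3×0.0916)² = 0.0755;  (-3·δx/x)² = (-3×0.0132)² = 0.00157
δQ/Q = √(0.168) = 0.410
Q = 5.279e-15, so δQ = 0.410 × 5.279e-15 = 2.16e-15.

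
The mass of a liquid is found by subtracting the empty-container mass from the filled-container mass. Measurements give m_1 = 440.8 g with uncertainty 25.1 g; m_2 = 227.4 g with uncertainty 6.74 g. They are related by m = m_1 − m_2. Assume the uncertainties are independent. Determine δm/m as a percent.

m is a linear combination, so absolute uncertainties add in quadrature:
  (δm_1)² = 630;  (δm_2)² = 45.4
δm = √(675) = 26.0 g
m = 213.4 g, so δm/m = 26.0/213.4 = 0.122.

12.2%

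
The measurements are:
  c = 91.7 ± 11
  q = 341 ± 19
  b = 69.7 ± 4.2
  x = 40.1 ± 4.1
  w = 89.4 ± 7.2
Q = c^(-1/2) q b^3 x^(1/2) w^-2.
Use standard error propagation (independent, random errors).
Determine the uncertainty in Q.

Each factor contributes (exponent × relative error)² to (δQ/Q)²:
  (−½·δc/c)² = (-0.5×0.120)² = 0.00360;  (1·δq/q)² = (1×0.0557)² = 0.00310;  (3·δb/b)² = (3×0.0603)² = 0.0327;  (½·δx/x)² = (0.5×0.102)² = 0.00261;  (-2·δw/w)² = (-2×0.0805)² = 0.0259
δQ/Q = √(0.0679) = 0.261
Q = 9550, so δQ = 0.261 × 9550 = 2490.

2490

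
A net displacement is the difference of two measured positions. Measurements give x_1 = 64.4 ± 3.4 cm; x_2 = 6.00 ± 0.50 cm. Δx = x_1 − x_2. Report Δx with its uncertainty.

For a sum/difference, combine absolute errors in quadrature:
  (δx_1)² = 11.6;  (δx_2)² = 0.250
δΔx = √(11.8) = 3.44 cm
Δx = 58.4 cm.

58.4 ± 3.44 cm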